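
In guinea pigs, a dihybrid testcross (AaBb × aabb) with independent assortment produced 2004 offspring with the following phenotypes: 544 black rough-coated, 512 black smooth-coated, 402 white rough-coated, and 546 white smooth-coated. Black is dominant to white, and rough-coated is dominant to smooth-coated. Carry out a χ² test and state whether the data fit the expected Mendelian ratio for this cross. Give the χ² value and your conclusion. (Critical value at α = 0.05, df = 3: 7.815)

27.537; not consistent

A dihybrid testcross with independent assortment gives a 1:1:1:1 ratio.
The 1:1:1:1 ratio has 4 parts, so with N = 2004 the expected counts are:
  black rough-coated: 2004 × 1/4 = 501
  black smooth-coated: 2004 × 1/4 = 501
  white rough-coated: 2004 × 1/4 = 501
  white smooth-coated: 2004 × 1/4 = 501
χ² = Σ (O − E)² / E
  black rough-coated: (544 − 501)² / 501 = 3.6906
  black smooth-coated: (512 − 501)² / 501 = 0.2415
  white rough-coated: (402 − 501)² / 501 = 19.5629
  white smooth-coated: (546 − 501)² / 501 = 4.0419
χ² = 3.6906 + 0.2415 + 19.5629 + 4.0419 = 27.5369 ≈ 27.537
Degrees of freedom = 4 − 1 = 3; critical value at α = 0.05 is 7.815.
Since 27.537 > 7.815, we reject the null hypothesis — the data do not fit the 1:1:1:1 ratio.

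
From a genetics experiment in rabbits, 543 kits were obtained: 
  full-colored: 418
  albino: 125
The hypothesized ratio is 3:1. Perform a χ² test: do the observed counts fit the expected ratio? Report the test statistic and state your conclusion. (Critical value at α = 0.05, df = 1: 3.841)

Under the 3:1 hypothesis (Σ ratio = 4, N = 543):
  full-colored: 543 × 3/4 = 407.25
  albino: 543 × 1/4 = 135.75
χ² = Σ (O − E)² / E
  full-colored: (418 − 407.25)² / 407.25 = 0.2838
  albino: (125 − 135.75)² / 135.75 = 0.8513
χ² = 0.2838 + 0.8513 = 1.1351 ≈ 1.135
Degrees of freedom = 2 − 1 = 1; critical value at α = 0.05 is 3.841.
Since 1.135 < 3.841, we fail to reject the null hypothesis — the data are consistent with the 3:1 ratio.

1.135; consistent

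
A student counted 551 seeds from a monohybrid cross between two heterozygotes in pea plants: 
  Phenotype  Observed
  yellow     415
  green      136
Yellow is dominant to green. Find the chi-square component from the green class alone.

For a monohybrid cross between heterozygotes with complete dominance, the expected phenotypic ratio is 3:1.
Under the 3:1 hypothesis (Σ ratio = 4, N = 551):
  yellow: 551 × 3/4 = 413.25
  green: 551 × 1/4 = 137.75
Contribution of green: (136 − 137.75)² / 137.75 = 0.0222

0.022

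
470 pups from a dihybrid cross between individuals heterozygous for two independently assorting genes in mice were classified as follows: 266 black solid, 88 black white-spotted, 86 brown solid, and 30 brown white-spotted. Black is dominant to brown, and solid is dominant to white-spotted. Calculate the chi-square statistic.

A dihybrid F₂ with independent assortment and complete dominance at both loci gives a 9:3:3:1 phenotypic ratio.
Total ratio parts = 16. Expected numbers out of 470:
  black solid: 470 × 9/16 = 264.375
  black white-spotted: 470 × 3/16 = 88.125
  brown solid: 470 × 3/16 = 88.125
  brown white-spotted: 470 × 1/16 = 29.375
χ² = Σ (O − E)² / E
  black solid: (266 − 264.375)² / 264.375 = 0.0100
  black white-spotted: (88 − 88.125)² / 88.125 = 0.0002
  brown solid: (86 − 88.125)² / 88.125 = 0.0512
  brown white-spotted: (30 − 29.375)² / 29.375 = 0.0133
χ² = 0.0100 + 0.0002 + 0.0512 + 0.0133 = 0.0747 ≈ 0.075

0.075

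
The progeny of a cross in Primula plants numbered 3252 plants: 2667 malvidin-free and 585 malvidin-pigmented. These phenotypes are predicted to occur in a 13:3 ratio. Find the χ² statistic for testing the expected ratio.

Expected counts for N = 3252 under a 13:3 ratio (total parts = 16):
  malvidin-free: 3252 × 13/16 = 2642.25
  malvidin-pigmented: 3252 × 3/16 = 609.75
χ² = Σ (O − E)² / E
  malvidin-free: (2667 − 2642.25)² / 2642.25 = 0.2318
  malvidin-pigmented: (585 − 609.75)² / 609.75 = 1.0046
χ² = 0.2318 + 1.0046 = 1.2364 ≈ 1.236

1.236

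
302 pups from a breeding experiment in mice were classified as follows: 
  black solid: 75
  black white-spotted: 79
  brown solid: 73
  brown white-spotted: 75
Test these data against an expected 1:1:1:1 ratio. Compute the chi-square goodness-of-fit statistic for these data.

0.252

Expected counts for N = 302 under a 1:1:1:1 ratio (total parts = 4):
  black solid: 302 × 1/4 = 75.5
  black white-spotted: 302 × 1/4 = 75.5
  brown solid: 302 × 1/4 = 75.5
  brown white-spotted: 302 × 1/4 = 75.5
χ² = Σ (O − E)² / E
  black solid: (75 − 75.5)² / 75.5 = 0.0033
  black white-spotted: (79 − 75.5)² / 75.5 = 0.1623
  brown solid: (73 − 75.5)² / 75.5 = 0.0828
  brown white-spotted: (75 − 75.5)² / 75.5 = 0.0033
χ² = 0.0033 + 0.1623 + 0.0828 + 0.0033 = 0.2517 ≈ 0.252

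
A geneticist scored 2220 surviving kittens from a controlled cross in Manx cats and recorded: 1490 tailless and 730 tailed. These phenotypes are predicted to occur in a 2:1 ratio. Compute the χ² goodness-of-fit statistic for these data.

Total ratio parts = 3. Expected numbers out of 2220:
  tailless: 2220 × 2/3 = 1480
  tailed: 2220 × 1/3 = 740
χ² = Σ (O − E)² / E
  tailless: (1490 − 1480)² / 1480 = 0.0676
  tailed: (730 − 740)² / 740 = 0.1351
χ² = 0.0676 + 0.1351 = 0.2027 ≈ 0.203

0.203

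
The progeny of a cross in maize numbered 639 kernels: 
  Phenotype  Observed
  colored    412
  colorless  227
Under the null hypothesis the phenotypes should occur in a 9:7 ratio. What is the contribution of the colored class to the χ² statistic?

7.687

Expected counts for N = 639 under a 9:7 ratio (total parts = 16):
  colored: 639 × 9/16 = 359.4375
  colorless: 639 × 7/16 = 279.5625
Contribution of colored: (412 − 359.4375)² / 359.4375 = 7.6865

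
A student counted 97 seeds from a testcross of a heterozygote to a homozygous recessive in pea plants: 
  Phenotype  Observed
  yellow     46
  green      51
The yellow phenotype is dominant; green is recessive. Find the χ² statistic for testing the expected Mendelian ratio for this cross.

A testcross of a heterozygote (Aa × aa) gives a 1:1 phenotypic ratio.
The 1:1 ratio has 2 parts, so with N = 97 the expected counts are:
  yellow: 97 × 1/2 = 48.5
  green: 97 × 1/2 = 48.5
χ² = Σ (O − E)² / E
  yellow: (46 − 48.5)² / 48.5 = 0.1289
  green: (51 − 48.5)² / 48.5 = 0.1289
χ² = 0.1289 + 0.1289 = 0.2578 ≈ 0.258

0.258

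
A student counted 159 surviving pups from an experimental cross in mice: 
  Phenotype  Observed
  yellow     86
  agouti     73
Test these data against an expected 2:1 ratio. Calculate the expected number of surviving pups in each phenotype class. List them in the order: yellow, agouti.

106, 53

The 2:1 ratio has 3 parts, so with N = 159 the expected counts are:
  yellow: 159 × 2/3 = 106
  agouti: 159 × 1/3 = 53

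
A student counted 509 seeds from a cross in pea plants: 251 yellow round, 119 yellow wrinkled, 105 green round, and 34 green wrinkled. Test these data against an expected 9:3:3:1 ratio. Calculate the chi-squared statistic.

Under the 9:3:3:1 hypothesis (Σ ratio = 16, N = 509):
  yellow round: 509 × 9/16 = 286.3125
  yellow wrinkled: 509 × 3/16 = 95.4375
  green round: 509 × 3/16 = 95.4375
  green wrinkled: 509 × 1/16 = 31.8125
χ² = Σ (O − E)² / E
  yellow round: (251 − 286.3125)² / 286.3125 = 4.3553
  yellow wrinkled: (119 − 95.4375)² / 95.4375 = 5.8173
  green round: (105 − 95.4375)² / 95.4375 = 0.9581
  green wrinkled: (34 − 31.8125)² / 31.8125 = 0.1504
χ² = 4.3553 + 5.8173 + 0.9581 + 0.1504 = 11.2811 ≈ 11.281

11.281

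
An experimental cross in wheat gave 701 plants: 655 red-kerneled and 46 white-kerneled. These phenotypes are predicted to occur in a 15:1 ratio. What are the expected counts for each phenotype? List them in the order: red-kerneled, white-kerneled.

657.1875, 43.8125

Expected counts for N = 701 under a 15:1 ratio (total parts = 16):
  red-kerneled: 701 × 15/16 = 657.1875
  white-kerneled: 701 × 1/16 = 43.8125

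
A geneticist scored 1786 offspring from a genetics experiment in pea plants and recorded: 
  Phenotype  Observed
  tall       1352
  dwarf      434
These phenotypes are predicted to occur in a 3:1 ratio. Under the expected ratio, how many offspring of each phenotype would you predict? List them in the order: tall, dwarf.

1339.5, 446.5

Under the 3:1 hypothesis (Σ ratio = 4, N = 1786):
  tall: 1786 × 3/4 = 1339.5
  dwarf: 1786 × 1/4 = 446.5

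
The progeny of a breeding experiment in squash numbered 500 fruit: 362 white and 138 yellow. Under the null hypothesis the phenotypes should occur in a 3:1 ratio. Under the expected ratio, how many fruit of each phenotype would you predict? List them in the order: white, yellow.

375, 125

Expected counts for N = 500 under a 3:1 ratio (total parts = 4):
  white: 500 × 3/4 = 375
  yellow: 500 × 1/4 = 125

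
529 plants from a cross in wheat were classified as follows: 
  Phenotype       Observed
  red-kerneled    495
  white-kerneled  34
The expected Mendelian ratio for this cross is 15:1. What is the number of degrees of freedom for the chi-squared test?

A goodness-of-fit test with 2 phenotype classes has df = 2 − 1 = 1.

1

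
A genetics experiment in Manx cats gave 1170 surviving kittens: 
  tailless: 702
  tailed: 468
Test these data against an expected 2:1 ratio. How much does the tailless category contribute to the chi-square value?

The 2:1 ratio has 3 parts, so with N = 1170 the expected counts are:
  tailless: 1170 × 2/3 = 780
  tailed: 1170 × 1/3 = 390
Contribution of tailless: (702 − 780)² / 780 = 7.8000

7.800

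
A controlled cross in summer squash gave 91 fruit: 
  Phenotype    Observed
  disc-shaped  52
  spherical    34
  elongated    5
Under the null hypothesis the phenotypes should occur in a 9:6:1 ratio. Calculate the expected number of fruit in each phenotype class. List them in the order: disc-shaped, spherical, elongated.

Under the 9:6:1 hypothesis (Σ ratio = 16, N = 91):
  disc-shaped: 91 × 9/16 = 51.1875
  spherical: 91 × 6/16 = 34.125
  elongated: 91 × 1/16 = 5.6875

51.1875, 34.125, 5.6875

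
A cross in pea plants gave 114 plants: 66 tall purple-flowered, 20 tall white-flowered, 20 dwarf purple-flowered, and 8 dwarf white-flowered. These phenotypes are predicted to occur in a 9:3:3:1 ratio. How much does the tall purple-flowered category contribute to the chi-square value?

0.055

The 9:3:3:1 ratio has 16 parts, so with N = 114 the expected counts are:
  tall purple-flowered: 114 × 9/16 = 64.125
  tall white-flowered: 114 × 3/16 = 21.375
  dwarf purple-flowered: 114 × 3/16 = 21.375
  dwarf white-flowered: 114 × 1/16 = 7.125
Contribution of tall purple-flowered: (66 − 64.125)² / 64.125 = 0.0548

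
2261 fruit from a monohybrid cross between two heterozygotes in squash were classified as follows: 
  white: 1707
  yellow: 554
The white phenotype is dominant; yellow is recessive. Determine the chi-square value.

0.299

For a monohybrid cross between heterozygotes with complete dominance, the expected phenotypic ratio is 3:1.
The 3:1 ratio has 4 parts, so with N = 2261 the expected counts are:
  white: 2261 × 3/4 = 1695.75
  yellow: 2261 × 1/4 = 565.25
χ² = Σ (O − E)² / E
  white: (1707 − 1695.75)² / 1695.75 = 0.0746
  yellow: (554 − 565.25)² / 565.25 = 0.2239
χ² = 0.0746 + 0.2239 = 0.2985 ≈ 0.299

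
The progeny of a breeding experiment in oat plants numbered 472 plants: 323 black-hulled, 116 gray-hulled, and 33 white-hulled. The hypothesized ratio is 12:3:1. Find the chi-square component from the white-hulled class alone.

0.415

Under the 12:3:1 hypothesis (Σ ratio = 16, N = 472):
  black-hulled: 472 × 12/16 = 354
  gray-hulled: 472 × 3/16 = 88.5
  white-hulled: 472 × 1/16 = 29.5
Contribution of white-hulled: (33 − 29.5)² / 29.5 = 0.4153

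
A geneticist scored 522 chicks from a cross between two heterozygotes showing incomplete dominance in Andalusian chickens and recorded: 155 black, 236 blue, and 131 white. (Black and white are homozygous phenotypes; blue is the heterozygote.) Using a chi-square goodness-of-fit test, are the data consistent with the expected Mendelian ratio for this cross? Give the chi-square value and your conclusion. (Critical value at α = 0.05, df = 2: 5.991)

With incomplete dominance, a heterozygote × heterozygote cross gives a 1:2:1 phenotypic ratio.
Total ratio parts = 4. Expected numbers out of 522:
  black: 522 × 1/4 = 130.5
  blue: 522 × 2/4 = 261
  white: 522 × 1/4 = 130.5
χ² = Σ (O − E)² / E
  black: (155 − 130.5)² / 130.5 = 4.5996
  blue: (236 − 261)² / 261 = 2.3946
  white: (131 − 130.5)² / 130.5 = 0.0019
χ² = 4.5996 + 2.3946 + 0.0019 = 6.9961 ≈ 6.996
Degrees of freedom = 3 − 1 = 2; critical value at α = 0.05 is 5.991.
Since 6.996 > 5.991, we reject the null hypothesis — the data do not fit the 1:2:1 ratio.

6.996; not consistent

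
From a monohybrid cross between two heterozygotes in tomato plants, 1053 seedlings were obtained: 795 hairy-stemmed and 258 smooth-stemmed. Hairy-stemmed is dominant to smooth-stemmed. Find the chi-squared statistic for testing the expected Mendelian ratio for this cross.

0.140

For a monohybrid cross between heterozygotes with complete dominance, the expected phenotypic ratio is 3:1.
Under the 3:1 hypothesis (Σ ratio = 4, N = 1053):
  hairy-stemmed: 1053 × 3/4 = 789.75
  smooth-stemmed: 1053 × 1/4 = 263.25
χ² = Σ (O − E)² / E
  hairy-stemmed: (795 − 789.75)² / 789.75 = 0.0349
  smooth-stemmed: (258 − 263.25)² / 263.25 = 0.1047
χ² = 0.0349 + 0.1047 = 0.1396 ≈ 0.140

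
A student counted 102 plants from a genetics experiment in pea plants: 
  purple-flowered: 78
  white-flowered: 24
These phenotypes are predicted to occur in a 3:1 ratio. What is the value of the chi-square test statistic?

0.118

Under the 3:1 hypothesis (Σ ratio = 4, N = 102):
  purple-flowered: 102 × 3/4 = 76.5
  white-flowered: 102 × 1/4 = 25.5
χ² = Σ (O − E)² / E
  purple-flowered: (78 − 76.5)² / 76.5 = 0.0294
  white-flowered: (24 − 25.5)² / 25.5 = 0.0882
χ² = 0.0294 + 0.0882 = 0.1176 ≈ 0.118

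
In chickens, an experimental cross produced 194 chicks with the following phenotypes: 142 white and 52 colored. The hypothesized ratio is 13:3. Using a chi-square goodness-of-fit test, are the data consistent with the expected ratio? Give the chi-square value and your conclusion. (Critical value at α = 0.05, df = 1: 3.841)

8.261; not consistent

Total ratio parts = 16. Expected numbers out of 194:
  white: 194 × 13/16 = 157.625
  colored: 194 × 3/16 = 36.375
χ² = Σ (O − E)² / E
  white: (142 − 157.625)² / 157.625 = 1.5489
  colored: (52 − 36.375)² / 36.375 = 6.7118
χ² = 1.5489 + 6.7118 = 8.2607 ≈ 8.261
Degrees of freedom = 2 − 1 = 1; critical value at α = 0.05 is 3.841.
Since 8.261 > 3.841, we reject the null hypothesis — the data do not fit the 13:3 ratio.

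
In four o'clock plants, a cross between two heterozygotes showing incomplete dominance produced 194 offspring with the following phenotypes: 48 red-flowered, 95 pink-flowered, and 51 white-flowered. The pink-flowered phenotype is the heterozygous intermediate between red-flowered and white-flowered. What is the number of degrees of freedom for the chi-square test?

2

With incomplete dominance, a heterozygote × heterozygote cross gives a 1:2:1 phenotypic ratio.
A goodness-of-fit test with 3 phenotype classes has df = 3 − 1 = 2.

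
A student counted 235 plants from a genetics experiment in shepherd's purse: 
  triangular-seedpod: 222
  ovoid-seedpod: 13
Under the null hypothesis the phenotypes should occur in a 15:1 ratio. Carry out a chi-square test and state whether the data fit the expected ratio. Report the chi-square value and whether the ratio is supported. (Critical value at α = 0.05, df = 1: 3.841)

0.207; consistent

Under the 15:1 hypothesis (Σ ratio = 16, N = 235):
  triangular-seedpod: 235 × 15/16 = 220.3125
  ovoid-seedpod: 235 × 1/16 = 14.6875
χ² = Σ (O − E)² / E
  triangular-seedpod: (222 − 220.3125)² / 220.3125 = 0.0129
  ovoid-seedpod: (13 − 14.6875)² / 14.6875 = 0.1939
χ² = 0.0129 + 0.1939 = 0.2068 ≈ 0.207
Degrees of freedom = 2 − 1 = 1; critical value at α = 0.05 is 3.841.
Since 0.207 < 3.841, we fail to reject the null hypothesis — the data are consistent with the 15:1 ratio.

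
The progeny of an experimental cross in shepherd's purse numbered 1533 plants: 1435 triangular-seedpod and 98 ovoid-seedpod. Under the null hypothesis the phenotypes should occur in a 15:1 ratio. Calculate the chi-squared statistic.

Under the 15:1 hypothesis (Σ ratio = 16, N = 1533):
  triangular-seedpod: 1533 × 15/16 = 1437.1875
  ovoid-seedpod: 1533 × 1/16 = 95.8125
χ² = Σ (O − E)² / E
  triangular-seedpod: (1435 − 1437.1875)² / 1437.1875 = 0.0033
  ovoid-seedpod: (98 − 95.8125)² / 95.8125 = 0.0499
χ² = 0.0033 + 0.0499 = 0.0532 ≈ 0.053

0.053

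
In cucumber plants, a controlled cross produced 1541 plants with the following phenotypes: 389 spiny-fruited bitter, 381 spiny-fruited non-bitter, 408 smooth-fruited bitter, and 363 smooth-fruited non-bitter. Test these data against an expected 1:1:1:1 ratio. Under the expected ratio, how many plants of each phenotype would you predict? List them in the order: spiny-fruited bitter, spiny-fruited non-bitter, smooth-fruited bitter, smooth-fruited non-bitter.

385.25, 385.25, 385.25, 385.25

The 1:1:1:1 ratio has 4 parts, so with N = 1541 the expected counts are:
  spiny-fruited bitter: 1541 × 1/4 = 385.25
  spiny-fruited non-bitter: 1541 × 1/4 = 385.25
  smooth-fruited bitter: 1541 × 1/4 = 385.25
  smooth-fruited non-bitter: 1541 × 1/4 = 385.25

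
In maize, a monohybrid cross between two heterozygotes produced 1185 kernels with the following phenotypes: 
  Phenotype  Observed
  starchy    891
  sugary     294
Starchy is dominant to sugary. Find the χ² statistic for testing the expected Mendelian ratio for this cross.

0.023

For a monohybrid cross between heterozygotes with complete dominance, the expected phenotypic ratio is 3:1.
Expected counts for N = 1185 under a 3:1 ratio (total parts = 4):
  starchy: 1185 × 3/4 = 888.75
  sugary: 1185 × 1/4 = 296.25
χ² = Σ (O − E)² / E
  starchy: (891 − 888.75)² / 888.75 = 0.0057
  sugary: (294 − 296.25)² / 296.25 = 0.0171
χ² = 0.0057 + 0.0171 = 0.0228 ≈ 0.023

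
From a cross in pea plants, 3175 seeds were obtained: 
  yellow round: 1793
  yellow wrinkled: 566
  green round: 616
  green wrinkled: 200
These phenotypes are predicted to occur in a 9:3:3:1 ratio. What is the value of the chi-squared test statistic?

2.202

Expected counts for N = 3175 under a 9:3:3:1 ratio (total parts = 16):
  yellow round: 3175 × 9/16 = 1785.9375
  yellow wrinkled: 3175 × 3/16 = 595.3125
  green round: 3175 × 3/16 = 595.3125
  green wrinkled: 3175 × 1/16 = 198.4375
χ² = Σ (O − E)² / E
  yellow round: (1793 − 1785.9375)² / 1785.9375 = 0.0279
  yellow wrinkled: (566 − 595.3125)² / 595.3125 = 1.4433
  green round: (616 − 595.3125)² / 595.3125 = 0.7189
  green wrinkled: (200 − 198.4375)² / 198.4375 = 0.0123
χ² = 0.0279 + 1.4433 + 0.7189 + 0.0123 = 2.2024 ≈ 2.202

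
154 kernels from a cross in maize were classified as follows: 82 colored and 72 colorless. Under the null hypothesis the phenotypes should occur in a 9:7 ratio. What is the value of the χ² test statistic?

0.564

Expected counts for N = 154 under a 9:7 ratio (total parts = 16):
  colored: 154 × 9/16 = 86.625
  colorless: 154 × 7/16 = 67.375
χ² = Σ (O − E)² / E
  colored: (82 − 86.625)² / 86.625 = 0.2469
  colorless: (72 − 67.375)² / 67.375 = 0.3175
χ² = 0.2469 + 0.3175 = 0.5644 ≈ 0.564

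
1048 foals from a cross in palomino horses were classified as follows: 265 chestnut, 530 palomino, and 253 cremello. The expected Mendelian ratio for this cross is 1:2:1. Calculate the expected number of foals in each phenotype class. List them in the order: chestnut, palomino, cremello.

Total ratio parts = 4. Expected numbers out of 1048:
  chestnut: 1048 × 1/4 = 262
  palomino: 1048 × 2/4 = 524
  cremello: 1048 × 1/4 = 262

262, 524, 262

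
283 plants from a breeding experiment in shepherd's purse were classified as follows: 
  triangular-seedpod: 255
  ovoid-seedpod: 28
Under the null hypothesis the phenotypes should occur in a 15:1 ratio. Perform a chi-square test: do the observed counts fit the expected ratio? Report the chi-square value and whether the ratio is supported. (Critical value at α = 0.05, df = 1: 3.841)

Under the 15:1 hypothesis (Σ ratio = 16, N = 283):
  triangular-seedpod: 283 × 15/16 = 265.3125
  ovoid-seedpod: 283 × 1/16 = 17.6875
χ² = Σ (O − E)² / E
  triangular-seedpod: (255 − 265.3125)² / 265.3125 = 0.4008
  ovoid-seedpod: (28 − 17.6875)² / 17.6875 = 6.0126
χ² = 0.4008 + 6.0126 = 6.4134 ≈ 6.413
Degrees of freedom = 2 − 1 = 1; critical value at α = 0.05 is 3.841.
Since 6.413 > 3.841, we reject the null hypothesis — the data do not fit the 15:1 ratio.

6.413; not consistent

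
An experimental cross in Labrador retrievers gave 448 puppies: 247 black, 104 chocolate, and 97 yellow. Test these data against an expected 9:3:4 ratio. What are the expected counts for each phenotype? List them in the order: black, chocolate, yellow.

252, 84, 112

Total ratio parts = 16. Expected numbers out of 448:
  black: 448 × 9/16 = 252
  chocolate: 448 × 3/16 = 84
  yellow: 448 × 4/16 = 112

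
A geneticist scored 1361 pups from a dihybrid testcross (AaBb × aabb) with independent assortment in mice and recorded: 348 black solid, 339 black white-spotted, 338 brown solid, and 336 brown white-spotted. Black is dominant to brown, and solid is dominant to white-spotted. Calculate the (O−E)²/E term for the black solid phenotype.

0.177

A dihybrid testcross with independent assortment gives a 1:1:1:1 ratio.
The 1:1:1:1 ratio has 4 parts, so with N = 1361 the expected counts are:
  black solid: 1361 × 1/4 = 340.25
  black white-spotted: 1361 × 1/4 = 340.25
  brown solid: 1361 × 1/4 = 340.25
  brown white-spotted: 1361 × 1/4 = 340.25
Contribution of black solid: (348 − 340.25)² / 340.25 = 0.1765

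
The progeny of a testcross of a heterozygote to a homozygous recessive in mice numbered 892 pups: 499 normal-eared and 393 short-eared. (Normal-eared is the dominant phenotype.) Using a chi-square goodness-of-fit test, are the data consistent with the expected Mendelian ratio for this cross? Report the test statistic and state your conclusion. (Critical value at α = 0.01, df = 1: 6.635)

12.596; not consistent

A testcross of a heterozygote (Aa × aa) gives a 1:1 phenotypic ratio.
Expected counts for N = 892 under a 1:1 ratio (total parts = 2):
  normal-eared: 892 × 1/2 = 446
  short-eared: 892 × 1/2 = 446
χ² = Σ (O − E)² / E
  normal-eared: (499 − 446)² / 446 = 6.2982
  short-eared: (393 − 446)² / 446 = 6.2982
χ² = 6.2982 + 6.2982 = 12.5964 ≈ 12.596
Degrees of freedom = 2 − 1 = 1; critical value at α = 0.01 is 6.635.
Since 12.596 > 6.635, we reject the null hypothesis — the data do not fit the 1:1 ratio.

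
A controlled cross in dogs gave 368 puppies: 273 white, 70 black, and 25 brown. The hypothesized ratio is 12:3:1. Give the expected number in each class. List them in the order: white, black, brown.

276, 69, 23

Total ratio parts = 16. Expected numbers out of 368:
  white: 368 × 12/16 = 276
  black: 368 × 3/16 = 69
  brown: 368 × 1/16 = 23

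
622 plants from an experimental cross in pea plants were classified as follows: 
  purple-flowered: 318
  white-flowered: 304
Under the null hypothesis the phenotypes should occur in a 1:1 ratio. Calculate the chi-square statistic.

0.315

Under the 1:1 hypothesis (Σ ratio = 2, N = 622):
  purple-flowered: 622 × 1/2 = 311
  white-flowered: 622 × 1/2 = 311
χ² = Σ (O − E)² / E
  purple-flowered: (318 − 311)² / 311 = 0.1576
  white-flowered: (304 − 311)² / 311 = 0.1576
χ² = 0.1576 + 0.1576 = 0.3152 ≈ 0.315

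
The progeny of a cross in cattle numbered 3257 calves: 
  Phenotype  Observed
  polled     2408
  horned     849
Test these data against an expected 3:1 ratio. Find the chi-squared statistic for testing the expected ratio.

1.977

Total ratio parts = 4. Expected numbers out of 3257:
  polled: 3257 × 3/4 = 2442.75
  horned: 3257 × 1/4 = 814.25
χ² = Σ (O − E)² / E
  polled: (2408 − 2442.75)² / 2442.75 = 0.4943
  horned: (849 − 814.25)² / 814.25 = 1.4830
χ² = 0.4943 + 1.4830 = 1.9773 ≈ 1.977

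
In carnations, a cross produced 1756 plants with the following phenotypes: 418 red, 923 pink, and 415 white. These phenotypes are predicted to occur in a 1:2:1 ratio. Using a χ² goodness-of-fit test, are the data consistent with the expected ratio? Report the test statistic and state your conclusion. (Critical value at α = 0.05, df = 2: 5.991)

Expected counts for N = 1756 under a 1:2:1 ratio (total parts = 4):
  red: 1756 × 1/4 = 439
  pink: 1756 × 2/4 = 878
  white: 1756 × 1/4 = 439
χ² = Σ (O − E)² / E
  red: (418 − 439)² / 439 = 1.0046
  pink: (923 − 878)² / 878 = 2.3064
  white: (415 − 439)² / 439 = 1.3121
χ² = 1.0046 + 2.3064 + 1.3121 = 4.6231 ≈ 4.623
Degrees of freedom = 3 − 1 = 2; critical value at α = 0.05 is 5.991.
Since 4.623 < 5.991, we fail to reject the null hypothesis — the data are consistent with the 1:2:1 ratio.

4.623; consistent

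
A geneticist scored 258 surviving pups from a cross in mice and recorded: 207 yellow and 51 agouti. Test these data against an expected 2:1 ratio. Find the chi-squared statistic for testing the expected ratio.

21.366

Expected counts for N = 258 under a 2:1 ratio (total parts = 3):
  yellow: 258 × 2/3 = 172
  agouti: 258 × 1/3 = 86
χ² = Σ (O − E)² / E
  yellow: (207 − 172)² / 172 = 7.1221
  agouti: (51 − 86)² / 86 = 14.2442
χ² = 7.1221 + 14.2442 = 21.3663 ≈ 21.366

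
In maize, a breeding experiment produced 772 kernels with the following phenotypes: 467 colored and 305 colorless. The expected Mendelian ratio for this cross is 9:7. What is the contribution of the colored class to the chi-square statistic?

2.470

The 9:7 ratio has 16 parts, so with N = 772 the expected counts are:
  colored: 772 × 9/16 = 434.25
  colorless: 772 × 7/16 = 337.75
Contribution of colored: (467 − 434.25)² / 434.25 = 2.4699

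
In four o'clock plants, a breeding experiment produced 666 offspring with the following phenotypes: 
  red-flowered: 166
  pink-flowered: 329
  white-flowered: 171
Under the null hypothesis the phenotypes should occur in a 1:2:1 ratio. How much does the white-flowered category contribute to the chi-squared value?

Total ratio parts = 4. Expected numbers out of 666:
  red-flowered: 666 × 1/4 = 166.5
  pink-flowered: 666 × 2/4 = 333
  white-flowered: 666 × 1/4 = 166.5
Contribution of white-flowered: (171 − 166.5)² / 166.5 = 0.1216

0.122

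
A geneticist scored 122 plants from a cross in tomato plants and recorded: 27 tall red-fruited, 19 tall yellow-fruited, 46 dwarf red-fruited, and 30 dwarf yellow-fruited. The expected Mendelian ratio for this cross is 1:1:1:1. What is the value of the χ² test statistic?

Total ratio parts = 4. Expected numbers out of 122:
  tall red-fruited: 122 × 1/4 = 30.5
  tall yellow-fruited: 122 × 1/4 = 30.5
  dwarf red-fruited: 122 × 1/4 = 30.5
  dwarf yellow-fruited: 122 × 1/4 = 30.5
χ² = Σ (O − E)² / E
  tall red-fruited: (27 − 30.5)² / 30.5 = 0.4016
  tall yellow-fruited: (19 − 30.5)² / 30.5 = 4.3361
  dwarf red-fruited: (46 − 30.5)² / 30.5 = 7.8770
  dwarf yellow-fruited: (30 − 30.5)² / 30.5 = 0.0082
χ² = 0.4016 + 4.3361 + 7.8770 + 0.0082 = 12.6229 ≈ 12.623

12.623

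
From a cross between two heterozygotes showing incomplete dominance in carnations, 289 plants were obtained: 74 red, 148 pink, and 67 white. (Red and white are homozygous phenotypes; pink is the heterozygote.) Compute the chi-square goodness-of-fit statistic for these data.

With incomplete dominance, a heterozygote × heterozygote cross gives a 1:2:1 phenotypic ratio.
Expected counts for N = 289 under a 1:2:1 ratio (total parts = 4):
  red: 289 × 1/4 = 72.25
  pink: 289 × 2/4 = 144.5
  white: 289 × 1/4 = 72.25
χ² = Σ (O − E)² / E
  red: (74 − 72.25)² / 72.25 = 0.0424
  pink: (148 − 144.5)² / 144.5 = 0.0848
  white: (67 − 72.25)² / 72.25 = 0.3815
χ² = 0.0424 + 0.0848 + 0.3815 = 0.5087 ≈ 0.509

0.509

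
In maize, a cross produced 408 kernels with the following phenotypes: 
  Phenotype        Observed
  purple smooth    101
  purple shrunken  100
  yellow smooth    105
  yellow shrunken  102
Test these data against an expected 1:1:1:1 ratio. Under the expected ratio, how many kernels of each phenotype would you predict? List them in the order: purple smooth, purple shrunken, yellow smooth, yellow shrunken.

102, 102, 102, 102

Total ratio parts = 4. Expected numbers out of 408:
  purple smooth: 408 × 1/4 = 102
  purple shrunken: 408 × 1/4 = 102
  yellow smooth: 408 × 1/4 = 102
  yellow shrunken: 408 × 1/4 = 102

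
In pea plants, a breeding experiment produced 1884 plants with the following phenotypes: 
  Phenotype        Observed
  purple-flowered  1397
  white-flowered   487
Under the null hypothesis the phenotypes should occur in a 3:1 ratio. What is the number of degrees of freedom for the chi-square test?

A goodness-of-fit test with 2 phenotype classes has df = 2 − 1 = 1.

1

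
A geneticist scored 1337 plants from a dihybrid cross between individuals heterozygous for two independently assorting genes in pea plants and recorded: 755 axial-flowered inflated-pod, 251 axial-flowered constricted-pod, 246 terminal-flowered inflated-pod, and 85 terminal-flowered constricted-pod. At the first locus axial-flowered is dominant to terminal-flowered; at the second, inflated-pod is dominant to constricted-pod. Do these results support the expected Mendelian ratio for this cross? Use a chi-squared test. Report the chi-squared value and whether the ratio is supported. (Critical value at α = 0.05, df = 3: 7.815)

0.124; consistent

A dihybrid F₂ with independent assortment and complete dominance at both loci gives a 9:3:3:1 phenotypic ratio.
The 9:3:3:1 ratio has 16 parts, so with N = 1337 the expected counts are:
  axial-flowered inflated-pod: 1337 × 9/16 = 752.0625
  axial-flowered constricted-pod: 1337 × 3/16 = 250.6875
  terminal-flowered inflated-pod: 1337 × 3/16 = 250.6875
  terminal-flowered constricted-pod: 1337 × 1/16 = 83.5625
χ² = Σ (O − E)² / E
  axial-flowered inflated-pod: (755 − 752.0625)² / 752.0625 = 0.0115
  axial-flowered constricted-pod: (251 − 250.6875)² / 250.6875 = 0.0004
  terminal-flowered inflated-pod: (246 − 250.6875)² / 250.6875 = 0.0876
  terminal-flowered constricted-pod: (85 − 83.5625)² / 83.5625 = 0.0247
χ² = 0.0115 + 0.0004 + 0.0876 + 0.0247 = 0.1242 ≈ 0.124
Degrees of freedom = 4 − 1 = 3; critical value at α = 0.05 is 7.815.
Since 0.124 < 7.815, we fail to reject the null hypothesis — the data are consistent with the 9:3:3:1 ratio.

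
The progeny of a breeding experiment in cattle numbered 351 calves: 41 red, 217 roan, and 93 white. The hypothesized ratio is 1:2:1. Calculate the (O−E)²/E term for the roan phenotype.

The 1:2:1 ratio has 4 parts, so with N = 351 the expected counts are:
  red: 351 × 1/4 = 87.75
  roan: 351 × 2/4 = 175.5
  white: 351 × 1/4 = 87.75
Contribution of roan: (217 − 175.5)² / 175.5 = 9.8134

9.813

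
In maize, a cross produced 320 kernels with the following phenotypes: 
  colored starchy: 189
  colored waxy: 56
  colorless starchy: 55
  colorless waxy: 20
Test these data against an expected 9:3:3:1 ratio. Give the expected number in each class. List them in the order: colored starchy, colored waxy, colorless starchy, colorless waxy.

Expected counts for N = 320 under a 9:3:3:1 ratio (total parts = 16):
  colored starchy: 320 × 9/16 = 180
  colored waxy: 320 × 3/16 = 60
  colorless starchy: 320 × 3/16 = 60
  colorless waxy: 320 × 1/16 = 20

180, 60, 60, 20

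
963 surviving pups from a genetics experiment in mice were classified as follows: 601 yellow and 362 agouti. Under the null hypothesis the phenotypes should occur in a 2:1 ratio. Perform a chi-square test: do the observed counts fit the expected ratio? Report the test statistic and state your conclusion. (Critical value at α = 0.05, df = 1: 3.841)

7.855; not consistent

Total ratio parts = 3. Expected numbers out of 963:
  yellow: 963 × 2/3 = 642
  agouti: 963 × 1/3 = 321
χ² = Σ (O − E)² / E
  yellow: (601 − 642)² / 642 = 2.6184
  agouti: (362 − 321)² / 321 = 5.2368
χ² = 2.6184 + 5.2368 = 7.8552 ≈ 7.855
Degrees of freedom = 2 − 1 = 1; critical value at α = 0.05 is 3.841.
Since 7.855 > 3.841, we reject the null hypothesis — the data do not fit the 2:1 ratio.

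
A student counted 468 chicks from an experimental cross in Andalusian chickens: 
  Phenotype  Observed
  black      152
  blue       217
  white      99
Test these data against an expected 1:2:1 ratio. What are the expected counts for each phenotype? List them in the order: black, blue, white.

Expected counts for N = 468 under a 1:2:1 ratio (total parts = 4):
  black: 468 × 1/4 = 117
  blue: 468 × 2/4 = 234
  white: 468 × 1/4 = 117

117, 234, 117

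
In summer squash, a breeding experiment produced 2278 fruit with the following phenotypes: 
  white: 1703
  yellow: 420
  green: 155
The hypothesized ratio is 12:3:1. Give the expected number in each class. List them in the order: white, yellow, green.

Under the 12:3:1 hypothesis (Σ ratio = 16, N = 2278):
  white: 2278 × 12/16 = 1708.5
  yellow: 2278 × 3/16 = 427.125
  green: 2278 × 1/16 = 142.375

1708.5, 427.125, 142.375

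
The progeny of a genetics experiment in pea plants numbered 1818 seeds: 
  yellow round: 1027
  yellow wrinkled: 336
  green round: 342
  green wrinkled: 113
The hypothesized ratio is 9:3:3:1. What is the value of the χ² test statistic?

0.096

Expected counts for N = 1818 under a 9:3:3:1 ratio (total parts = 16):
  yellow round: 1818 × 9/16 = 1022.625
  yellow wrinkled: 1818 × 3/16 = 340.875
  green round: 1818 × 3/16 = 340.875
  green wrinkled: 1818 × 1/16 = 113.625
χ² = Σ (O − E)² / E
  yellow round: (1027 − 1022.625)² / 1022.625 = 0.0187
  yellow wrinkled: (336 − 340.875)² / 340.875 = 0.0697
  green round: (342 − 340.875)² / 340.875 = 0.0037
  green wrinkled: (113 − 113.625)² / 113.625 = 0.0034
χ² = 0.0187 + 0.0697 + 0.0037 + 0.0034 = 0.0955 ≈ 0.096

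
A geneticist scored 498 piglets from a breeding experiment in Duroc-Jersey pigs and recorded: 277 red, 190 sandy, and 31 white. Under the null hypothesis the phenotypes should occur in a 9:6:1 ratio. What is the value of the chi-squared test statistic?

Under the 9:6:1 hypothesis (Σ ratio = 16, N = 498):
  red: 498 × 9/16 = 280.125
  sandy: 498 × 6/16 = 186.75
  white: 498 × 1/16 = 31.125
χ² = Σ (O − E)² / E
  red: (277 − 280.125)² / 280.125 = 0.0349
  sandy: (190 − 186.75)² / 186.75 = 0.0566
  white: (31 − 31.125)² / 31.125 = 0.0005
χ² = 0.0349 + 0.0566 + 0.0005 = 0.092

0.092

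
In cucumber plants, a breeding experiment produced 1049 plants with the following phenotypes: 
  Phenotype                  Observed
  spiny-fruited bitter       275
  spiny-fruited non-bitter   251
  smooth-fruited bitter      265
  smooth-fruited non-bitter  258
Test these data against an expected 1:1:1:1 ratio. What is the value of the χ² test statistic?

Under the 1:1:1:1 hypothesis (Σ ratio = 4, N = 1049):
  spiny-fruited bitter: 1049 × 1/4 = 262.25
  spiny-fruited non-bitter: 1049 × 1/4 = 262.25
  smooth-fruited bitter: 1049 × 1/4 = 262.25
  smooth-fruited non-bitter: 1049 × 1/4 = 262.25
χ² = Σ (O − E)² / E
  spiny-fruited bitter: (275 − 262.25)² / 262.25 = 0.6199
  spiny-fruited non-bitter: (251 − 262.25)² / 262.25 = 0.4826
  smooth-fruited bitter: (265 − 262.25)² / 262.25 = 0.0288
  smooth-fruited non-bitter: (258 − 262.25)² / 262.25 = 0.0689
χ² = 0.6199 + 0.4826 + 0.0288 + 0.0689 = 1.2002 ≈ 1.200

1.200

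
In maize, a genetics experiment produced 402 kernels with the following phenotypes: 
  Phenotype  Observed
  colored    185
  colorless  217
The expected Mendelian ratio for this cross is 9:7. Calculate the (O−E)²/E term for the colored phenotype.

7.479

Expected counts for N = 402 under a 9:7 ratio (total parts = 16):
  colored: 402 × 9/16 = 226.125
  colorless: 402 × 7/16 = 175.875
Contribution of colored: (185 − 226.125)² / 226.125 = 7.4793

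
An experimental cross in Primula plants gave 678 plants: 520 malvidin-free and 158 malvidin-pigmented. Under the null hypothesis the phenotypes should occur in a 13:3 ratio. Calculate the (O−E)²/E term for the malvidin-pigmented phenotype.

Expected counts for N = 678 under a 13:3 ratio (total parts = 16):
  malvidin-free: 678 × 13/16 = 550.875
  malvidin-pigmented: 678 × 3/16 = 127.125
Contribution of malvidin-pigmented: (158 − 127.125)² / 127.125 = 7.4986

7.499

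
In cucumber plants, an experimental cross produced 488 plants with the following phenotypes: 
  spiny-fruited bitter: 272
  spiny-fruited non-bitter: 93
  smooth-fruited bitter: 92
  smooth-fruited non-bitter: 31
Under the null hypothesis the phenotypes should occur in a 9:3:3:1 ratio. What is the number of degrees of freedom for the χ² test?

A goodness-of-fit test with 4 phenotype classes has df = 4 − 1 = 3.

3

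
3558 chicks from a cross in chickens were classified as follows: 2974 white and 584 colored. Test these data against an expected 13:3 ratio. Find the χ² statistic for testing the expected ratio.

12.748

The 13:3 ratio has 16 parts, so with N = 3558 the expected counts are:
  white: 3558 × 13/16 = 2890.875
  colored: 3558 × 3/16 = 667.125
χ² = Σ (O − E)² / E
  white: (2974 − 2890.875)² / 2890.875 = 2.3902
  colored: (584 − 667.125)² / 667.125 = 10.3575
χ² = 2.3902 + 10.3575 = 12.7477 ≈ 12.748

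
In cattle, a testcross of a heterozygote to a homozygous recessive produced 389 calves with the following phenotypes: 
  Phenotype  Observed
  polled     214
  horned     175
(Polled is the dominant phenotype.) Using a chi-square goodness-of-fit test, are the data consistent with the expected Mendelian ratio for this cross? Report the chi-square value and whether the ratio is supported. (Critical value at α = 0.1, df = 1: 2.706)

3.910; not consistent

A testcross of a heterozygote (Aa × aa) gives a 1:1 phenotypic ratio.
Total ratio parts = 2. Expected numbers out of 389:
  polled: 389 × 1/2 = 194.5
  horned: 389 × 1/2 = 194.5
χ² = Σ (O − E)² / E
  polled: (214 − 194.5)² / 194.5 = 1.9550
  horned: (175 − 194.5)² / 194.5 = 1.9550
χ² = 1.9550 + 1.9550 = 3.910
Degrees of freedom = 2 − 1 = 1; critical value at α = 0.1 is 2.706.
Since 3.910 > 2.706, we reject the null hypothesis — the data do not fit the 1:1 ratio.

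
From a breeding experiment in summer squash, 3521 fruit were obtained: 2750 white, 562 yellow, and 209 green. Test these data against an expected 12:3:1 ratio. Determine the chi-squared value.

The 12:3:1 ratio has 16 parts, so with N = 3521 the expected counts are:
  white: 3521 × 12/16 = 2640.75
  yellow: 3521 × 3/16 = 660.1875
  green: 3521 × 1/16 = 220.0625
χ² = Σ (O − E)² / E
  white: (2750 − 2640.75)² / 2640.75 = 4.5198
  yellow: (562 − 660.1875)² / 660.1875 = 14.6031
  green: (209 − 220.0625)² / 220.0625 = 0.5561
χ² = 4.5198 + 14.6031 + 0.5561 = 19.679

19.679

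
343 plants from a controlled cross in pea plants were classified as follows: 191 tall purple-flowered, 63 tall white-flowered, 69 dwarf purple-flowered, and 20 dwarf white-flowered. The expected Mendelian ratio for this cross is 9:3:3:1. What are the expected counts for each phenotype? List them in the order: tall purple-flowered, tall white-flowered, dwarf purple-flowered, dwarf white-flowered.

192.9375, 64.3125, 64.3125, 21.4375

Under the 9:3:3:1 hypothesis (Σ ratio = 16, N = 343):
  tall purple-flowered: 343 × 9/16 = 192.9375
  tall white-flowered: 343 × 3/16 = 64.3125
  dwarf purple-flowered: 343 × 3/16 = 64.3125
  dwarf white-flowered: 343 × 1/16 = 21.4375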